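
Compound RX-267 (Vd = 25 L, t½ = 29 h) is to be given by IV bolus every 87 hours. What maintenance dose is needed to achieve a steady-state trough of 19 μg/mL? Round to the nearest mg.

3325 mg

τ/t½ = 87/29 ≈ 3, so f = (1/2)^(87/29) ≈ 0.125000.
Cmin,ss = (D/Vd)·f/(1−f), so D = Cmin,ss·Vd·(1−f)/f.
D = 19 × 25 × (1−f)/f ≈ 19 × 25 × 7.00000 ≈ 3325.00 mg.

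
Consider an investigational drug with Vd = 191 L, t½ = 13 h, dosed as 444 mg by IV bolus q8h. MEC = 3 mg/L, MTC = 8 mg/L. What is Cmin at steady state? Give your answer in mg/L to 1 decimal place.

Over one 8-h interval, 8/13 ≈ 0.61538 half-lives elapse, leaving f ≈ 0.6528 of each dose.
Accumulation ratio R = 1/(1 − f) ≈ 1/0.3472 ≈ 2.8802.
Single-dose peak C₀ = D/Vd = 444/191 ≈ 2.325 mg/L.
Cmax,ss = C₀/(1 − f) ≈ 2.325/0.3472 ≈ 6.696 mg/L.
Steady-state trough Cmin,ss = Cmax,ss·f ≈ 6.696 × 0.6528 ≈ 4.371 mg/L.
Trough 4.4 mg/L vs MEC 3 mg/L: adequate.

4.4 mg/L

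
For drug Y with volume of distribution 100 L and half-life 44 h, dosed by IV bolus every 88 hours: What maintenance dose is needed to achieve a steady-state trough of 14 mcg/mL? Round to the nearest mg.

4200 mg

τ/t½ = 88/44 ≈ 2, so f = (1/2)^(88/44) ≈ 0.250000.
Cmin,ss = (D/Vd)·f/(1−f), so D = Cmin,ss·Vd·(1−f)/f.
D = 14 × 100 × (1−f)/f ≈ 14 × 100 × 3.00000 ≈ 4200.00 mg.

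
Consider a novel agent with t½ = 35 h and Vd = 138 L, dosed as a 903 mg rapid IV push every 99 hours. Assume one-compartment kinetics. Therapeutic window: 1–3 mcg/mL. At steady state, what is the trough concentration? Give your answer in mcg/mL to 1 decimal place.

1.1 mcg/mL

τ/t½ = 99/35 ≈ 2.8286, so fraction remaining f = (1/2)^(99/35) ≈ 0.1408.
Single-dose peak C₀ = D/Vd = 903/138 ≈ 6.543 mcg/mL.
Steady-state trough Cmin,ss = C₀·f/(1−f) ≈ 6.543 × 0.1408/0.8592 ≈ 1.072 mcg/mL.
Trough 1.1 mcg/mL vs MEC 1 mcg/mL: adequate.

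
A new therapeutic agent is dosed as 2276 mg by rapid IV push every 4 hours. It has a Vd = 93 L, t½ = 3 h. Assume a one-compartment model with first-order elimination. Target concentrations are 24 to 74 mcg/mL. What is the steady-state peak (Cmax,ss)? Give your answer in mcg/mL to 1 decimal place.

τ/t½ = 4/3 ≈ 1.3333, so fraction remaining f = (1/2)^(4/3) ≈ 0.3969.
Accumulation ratio R = 1/(1 − f) ≈ 1/0.6031 ≈ 1.6581.
Each bolus raises the concentration by D/Vd = 2276/93 ≈ 24.473 mcg/mL.
Steady-state peak Cmax,ss = C₀·R ≈ 24.473 × 1.6581 ≈ 40.579 mcg/mL.
Peak 40.6 mcg/mL vs MTC 74 mcg/mL: below toxic threshold.

40.6 mcg/mL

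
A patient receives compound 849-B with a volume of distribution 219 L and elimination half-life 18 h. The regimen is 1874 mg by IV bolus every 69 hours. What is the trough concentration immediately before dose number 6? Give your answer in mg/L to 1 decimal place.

0.6 mg/L

f = (1/2)^(τ/t½) = (1/2)^(69/18) ≈ 0.0702.
C₀ = D/Vd = 1874/219 ≈ 8.557 mg/L.
Before the 6th dose, 5 doses have been given. Superposition: Cmin = C₀·(f + f² + … + f^5).
≈ 8.557 × (0.0702 + 0.0049 + 0.0003 + 0.0000 + 0.0000) ≈ 8.557 × 0.0754 ≈ 0.645 mg/L.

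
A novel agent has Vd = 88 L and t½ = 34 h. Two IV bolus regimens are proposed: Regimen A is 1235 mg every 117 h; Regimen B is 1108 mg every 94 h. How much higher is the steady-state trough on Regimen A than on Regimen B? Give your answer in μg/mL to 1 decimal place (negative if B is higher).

-0.7 μg/mL

Regimen A: f = (1/2)^(117/34) ≈ 0.0921; Cmin,ss = (1235/88)·f/(1−f) ≈ 1.424 μg/mL.
Regimen B: f = (1/2)^(94/34) ≈ 0.1471; Cmin,ss = (1108/88)·f/(1−f) ≈ 2.172 μg/mL.
Difference ≈ 1.424 − 2.172 ≈ -0.748 μg/mL.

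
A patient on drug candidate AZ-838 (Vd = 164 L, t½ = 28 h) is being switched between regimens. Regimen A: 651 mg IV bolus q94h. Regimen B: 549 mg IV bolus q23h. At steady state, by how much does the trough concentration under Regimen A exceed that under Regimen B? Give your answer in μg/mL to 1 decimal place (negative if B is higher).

-3.9 μg/mL

Regimen A: f = (1/2)^(94/28) ≈ 0.0976; Cmin,ss = (651/164)·f/(1−f) ≈ 0.429 μg/mL.
Regimen B: f = (1/2)^(23/28) ≈ 0.5659; Cmin,ss = (549/164)·f/(1−f) ≈ 4.364 μg/mL.
Difference ≈ 0.429 − 4.364 ≈ -3.935 μg/mL.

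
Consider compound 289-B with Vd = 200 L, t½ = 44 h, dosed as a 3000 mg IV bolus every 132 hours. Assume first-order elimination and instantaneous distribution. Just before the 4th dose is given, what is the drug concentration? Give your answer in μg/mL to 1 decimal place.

2.1 μg/mL

f = (1/2)^(τ/t½) = (1/2)^(132/44) ≈ 0.1250.
C₀ = D/Vd = 3000/200 ≈ 15.000 μg/mL.
Before the 4th dose, 3 doses have been given. Superposition: Cmin = C₀·(f + f² + … + f^3).
≈ 15.000 × (0.1250 + 0.0156 + 0.0020) ≈ 15.000 × 0.1426 ≈ 2.139 μg/mL.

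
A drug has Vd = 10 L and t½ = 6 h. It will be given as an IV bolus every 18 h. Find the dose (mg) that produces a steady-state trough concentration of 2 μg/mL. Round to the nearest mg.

τ/t½ = 18/6 ≈ 3, so f = (1/2)^(18/6) ≈ 0.125000.
Cmin,ss = (D/Vd)·f/(1−f), so D = Cmin,ss·Vd·(1−f)/f.
D = 2 × 10 × (1−f)/f ≈ 2 × 10 × 7.00000 ≈ 140.00 mg.

140 mg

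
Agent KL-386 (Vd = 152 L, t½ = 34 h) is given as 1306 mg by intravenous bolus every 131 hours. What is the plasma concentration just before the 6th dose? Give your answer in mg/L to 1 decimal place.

0.6 mg/L

f = (1/2)^(τ/t½) = (1/2)^(131/34) ≈ 0.0692.
C₀ = D/Vd = 1306/152 ≈ 8.592 mg/L.
Before the 6th dose, 5 doses have been given. Superposition: Cmin = C₀·(f + f² + … + f^5).
≈ 8.592 × (0.0692 + 0.0048 + 0.0003 + 0.0000 + 0.0000) ≈ 8.592 × 0.0743 ≈ 0.638 mg/L.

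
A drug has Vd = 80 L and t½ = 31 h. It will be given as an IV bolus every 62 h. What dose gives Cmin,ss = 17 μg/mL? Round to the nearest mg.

4080 mg

τ/t½ = 62/31 ≈ 2, so f = (1/2)^(62/31) ≈ 0.250000.
Cmin,ss = (D/Vd)·f/(1−f), so D = Cmin,ss·Vd·(1−f)/f.
D = 17 × 80 × (1−f)/f ≈ 17 × 80 × 3.00000 ≈ 4080.00 mg.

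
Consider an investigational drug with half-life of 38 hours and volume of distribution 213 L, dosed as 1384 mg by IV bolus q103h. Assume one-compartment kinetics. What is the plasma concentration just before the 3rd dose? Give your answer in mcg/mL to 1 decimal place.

1.1 mcg/mL

f = (1/2)^(τ/t½) = (1/2)^(103/38) ≈ 0.1528.
C₀ = D/Vd = 1384/213 ≈ 6.498 mcg/mL.
Before the 3rd dose, 2 doses have been given. Superposition: Cmin = C₀·(f + f²).
≈ 6.498 × (0.1528 + 0.0233) ≈ 6.498 × 0.1761 ≈ 1.144 mcg/mL.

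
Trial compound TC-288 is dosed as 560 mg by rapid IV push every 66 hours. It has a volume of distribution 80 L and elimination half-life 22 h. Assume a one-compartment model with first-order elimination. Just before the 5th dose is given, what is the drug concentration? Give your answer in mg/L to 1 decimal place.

f = (1/2)^(τ/t½) = (1/2)^(66/22) ≈ 0.1250.
C₀ = D/Vd = 560/80 ≈ 7.000 mg/L.
Before the 5th dose, 4 doses have been given. Superposition: Cmin = C₀·(f + f² + … + f^4).
≈ 7.000 × (0.1250 + 0.0156 + 0.0020 + 0.0002) ≈ 7.000 × 0.1428 ≈ 1.000 mg/L.

1.0 mg/L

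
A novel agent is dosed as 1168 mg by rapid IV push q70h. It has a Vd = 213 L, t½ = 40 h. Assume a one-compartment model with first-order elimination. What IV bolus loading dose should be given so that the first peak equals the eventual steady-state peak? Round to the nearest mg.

1662 mg

f = (1/2)^(70/40) ≈ 0.297302; accumulation ratio R = 1/(1−f) ≈ 1.42309.
Loading dose to hit Cmax,ss on first dose: D_load = D_maint·R ≈ 1168 × 1.42309 ≈ 1662.17 mg.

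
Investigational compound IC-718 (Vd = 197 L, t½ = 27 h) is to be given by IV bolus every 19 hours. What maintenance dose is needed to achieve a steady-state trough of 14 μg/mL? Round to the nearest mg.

1734 mg

τ/t½ = 19/27 ≈ 0.7037, so f = (1/2)^(19/27) ≈ 0.613994.
Cmin,ss = (D/Vd)·f/(1−f), so D = Cmin,ss·Vd·(1−f)/f.
D = 14 × 197 × (1−f)/f ≈ 14 × 197 × 0.62868 ≈ 1733.90 mg.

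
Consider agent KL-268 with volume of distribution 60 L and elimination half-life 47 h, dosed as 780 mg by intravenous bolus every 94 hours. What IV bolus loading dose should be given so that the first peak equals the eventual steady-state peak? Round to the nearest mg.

f = (1/2)^(94/47) ≈ 0.250000; accumulation ratio R = 1/(1−f) ≈ 1.33333.
Loading dose to hit Cmax,ss on first dose: D_load = D_maint·R ≈ 780 × 1.33333 ≈ 1040.00 mg.

1040 mg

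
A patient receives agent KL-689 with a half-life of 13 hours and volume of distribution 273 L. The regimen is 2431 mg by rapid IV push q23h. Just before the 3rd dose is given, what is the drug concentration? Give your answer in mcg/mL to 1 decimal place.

f = (1/2)^(τ/t½) = (1/2)^(23/13) ≈ 0.2934.
C₀ = D/Vd = 2431/273 ≈ 8.905 mcg/mL.
Before the 3rd dose, 2 doses have been given. Superposition: Cmin = C₀·(f + f²).
≈ 8.905 × (0.2934 + 0.0861) ≈ 8.905 × 0.3795 ≈ 3.379 mcg/mL.

3.4 mcg/mL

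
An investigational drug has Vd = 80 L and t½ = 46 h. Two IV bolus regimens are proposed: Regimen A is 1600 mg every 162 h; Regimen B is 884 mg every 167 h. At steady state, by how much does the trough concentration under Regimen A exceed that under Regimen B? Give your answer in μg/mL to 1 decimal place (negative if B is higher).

0.9 μg/mL

Regimen A: f = (1/2)^(162/46) ≈ 0.0871; Cmin,ss = (1600/80)·f/(1−f) ≈ 1.908 μg/mL.
Regimen B: f = (1/2)^(167/46) ≈ 0.0807; Cmin,ss = (884/80)·f/(1−f) ≈ 0.970 μg/mL.
Difference ≈ 1.908 − 0.970 ≈ 0.938 μg/mL.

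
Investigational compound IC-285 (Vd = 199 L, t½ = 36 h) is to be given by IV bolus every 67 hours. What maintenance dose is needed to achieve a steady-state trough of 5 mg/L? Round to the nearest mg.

τ/t½ = 67/36 ≈ 1.8611, so f = (1/2)^(67/36) ≈ 0.275264.
Cmin,ss = (D/Vd)·f/(1−f), so D = Cmin,ss·Vd·(1−f)/f.
D = 5 × 199 × (1−f)/f ≈ 5 × 199 × 2.63288 ≈ 2619.72 mg.

2620 mg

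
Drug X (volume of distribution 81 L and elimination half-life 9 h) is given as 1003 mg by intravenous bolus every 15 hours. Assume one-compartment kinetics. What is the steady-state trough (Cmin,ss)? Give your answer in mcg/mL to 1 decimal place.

5.7 mcg/mL

k = ln2/t½ = ln2/9 ≈ 0.077016 h⁻¹; fraction remaining f = e^(−kτ) = e^(−0.077016×15) ≈ 0.3150.
Accumulation ratio R = 1/(1 − f) ≈ 1/0.6850 ≈ 1.4599.
Single-dose peak C₀ = D/Vd = 1003/81 ≈ 12.383 mcg/mL.
Steady-state peak Cmax,ss = C₀·R ≈ 12.383 × 1.4599 ≈ 18.078 mcg/mL.
One interval later, Cmin,ss = Cmax,ss·e^(−kτ) ≈ 18.078 × 0.3150 ≈ 5.695 mcg/mL.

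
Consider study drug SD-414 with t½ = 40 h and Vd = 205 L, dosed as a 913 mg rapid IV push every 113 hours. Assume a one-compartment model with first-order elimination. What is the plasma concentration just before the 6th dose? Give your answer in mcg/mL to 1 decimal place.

f = (1/2)^(τ/t½) = (1/2)^(113/40) ≈ 0.1411.
C₀ = D/Vd = 913/205 ≈ 4.454 mcg/mL.
Before the 6th dose, 5 doses have been given. Superposition: Cmin = C₀·(f + f² + … + f^5).
≈ 4.454 × (0.1411 + 0.0199 + 0.0028 + 0.0004 + 0.0001) ≈ 4.454 × 0.1643 ≈ 0.732 mcg/mL.

0.7 mcg/mL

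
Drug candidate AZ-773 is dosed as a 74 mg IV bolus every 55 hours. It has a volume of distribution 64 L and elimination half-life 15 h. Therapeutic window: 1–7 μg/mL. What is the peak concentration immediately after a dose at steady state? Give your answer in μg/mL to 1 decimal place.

τ/t½ = 55/15 ≈ 3.6667, so fraction remaining f = (1/2)^(55/15) ≈ 0.0787.
Accumulation ratio R = 1/(1 − f) ≈ 1/0.9213 ≈ 1.0854.
Each bolus raises the concentration by D/Vd = 74/64 ≈ 1.156 μg/mL.
Cmax,ss = C₀/(1 − f) ≈ 1.156/0.9213 ≈ 1.255 μg/mL.
Peak 1.3 μg/mL vs MTC 7 μg/mL: below toxic threshold.

1.3 μg/mL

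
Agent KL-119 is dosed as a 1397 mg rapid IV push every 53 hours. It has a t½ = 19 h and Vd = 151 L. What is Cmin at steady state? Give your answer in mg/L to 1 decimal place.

1.6 mg/L

k = ln2/t½ = ln2/19 ≈ 0.036481 h⁻¹; fraction remaining f = e^(−kτ) = e^(−0.036481×53) ≈ 0.1446.
Single-dose peak C₀ = D/Vd = 1397/151 ≈ 9.252 mg/L.
Steady-state trough Cmin,ss = C₀·f/(1−f) ≈ 9.252 × 0.1446/0.8554 ≈ 1.564 mg/L.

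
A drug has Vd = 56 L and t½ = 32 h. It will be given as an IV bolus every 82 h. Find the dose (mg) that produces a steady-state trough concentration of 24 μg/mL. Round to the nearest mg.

τ/t½ = 82/32 ≈ 2.5625, so f = (1/2)^(82/32) ≈ 0.169282.
Cmin,ss = (D/Vd)·f/(1−f), so D = Cmin,ss·Vd·(1−f)/f.
D = 24 × 56 × (1−f)/f ≈ 24 × 56 × 4.90730 ≈ 6595.41 mg.

6595 mg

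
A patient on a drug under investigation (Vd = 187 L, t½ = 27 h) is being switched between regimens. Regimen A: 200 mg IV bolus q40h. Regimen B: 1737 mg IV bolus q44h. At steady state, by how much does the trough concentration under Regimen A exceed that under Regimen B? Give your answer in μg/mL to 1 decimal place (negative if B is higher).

-3.8 μg/mL

Regimen A: f = (1/2)^(40/27) ≈ 0.3581; Cmin,ss = (200/187)·f/(1−f) ≈ 0.597 μg/mL.
Regimen B: f = (1/2)^(44/27) ≈ 0.3232; Cmin,ss = (1737/187)·f/(1−f) ≈ 4.436 μg/mL.
Difference ≈ 0.597 − 4.436 ≈ -3.839 μg/mL.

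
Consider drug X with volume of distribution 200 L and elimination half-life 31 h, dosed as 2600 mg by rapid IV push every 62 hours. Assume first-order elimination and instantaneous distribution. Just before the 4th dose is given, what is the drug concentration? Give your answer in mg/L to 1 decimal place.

4.3 mg/L

f = (1/2)^(τ/t½) = (1/2)^(62/31) ≈ 0.2500.
C₀ = D/Vd = 2600/200 ≈ 13.000 mg/L.
Before the 4th dose, 3 doses have been given. Superposition: Cmin = C₀·(f + f² + … + f^3).
≈ 13.000 × (0.2500 + 0.0625 + 0.0156) ≈ 13.000 × 0.3281 ≈ 4.265 mg/L.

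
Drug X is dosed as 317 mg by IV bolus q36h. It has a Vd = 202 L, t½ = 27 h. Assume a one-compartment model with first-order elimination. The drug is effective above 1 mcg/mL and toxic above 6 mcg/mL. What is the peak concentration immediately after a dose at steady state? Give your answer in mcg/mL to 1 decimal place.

τ/t½ = 36/27 ≈ 1.3333, so fraction remaining f = (1/2)^(36/27) ≈ 0.3969.
At steady state, accumulation factor R = 1/(1 − e^(−kτ)) ≈ 1.6581.
Each bolus raises the concentration by D/Vd = 317/202 ≈ 1.569 mcg/mL.
Steady-state peak Cmax,ss = C₀·R ≈ 1.569 × 1.6581 ≈ 2.602 mcg/mL.
Peak 2.6 mcg/mL vs MTC 6 mcg/mL: below toxic threshold.

2.6 mcg/mL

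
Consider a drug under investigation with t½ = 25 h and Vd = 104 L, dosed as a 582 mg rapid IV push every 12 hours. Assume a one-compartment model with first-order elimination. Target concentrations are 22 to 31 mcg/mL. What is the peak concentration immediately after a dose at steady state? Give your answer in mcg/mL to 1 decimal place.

τ/t½ = 12/25 ≈ 0.48, so fraction remaining f = (1/2)^(12/25) ≈ 0.7170.
At steady state, accumulation factor R = 1/(1 − e^(−kτ)) ≈ 3.5336.
Single-dose peak C₀ = D/Vd = 582/104 ≈ 5.596 mcg/mL.
Steady-state peak Cmax,ss = C₀·R ≈ 5.596 × 3.5336 ≈ 19.774 mcg/mL.
Peak 19.8 mcg/mL vs MTC 31 mcg/mL: below toxic threshold.

19.8 mcg/mL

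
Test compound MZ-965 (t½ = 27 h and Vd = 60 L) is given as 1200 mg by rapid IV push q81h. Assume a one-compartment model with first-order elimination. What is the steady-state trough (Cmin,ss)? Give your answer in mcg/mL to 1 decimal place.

The dosing interval is 3 half-lives, so f = 2^(−3) = 0.125.
At steady state, R = 1/(1 − 0.125) = 8/7.
Single-dose peak C₀ = D/Vd = 1200/60 = 20 mcg/mL.
Steady-state peak Cmax,ss = C₀·R = 20 × 8/7 ≈ 22.857 mcg/mL.
Steady-state trough Cmin,ss = Cmax,ss·f ≈ 22.857 × 0.125 ≈ 2.857 mcg/mL.

2.9 mcg/mL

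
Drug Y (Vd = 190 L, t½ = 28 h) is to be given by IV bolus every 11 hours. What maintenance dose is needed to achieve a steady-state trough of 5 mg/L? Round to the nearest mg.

τ/t½ = 11/28 ≈ 0.39286, so f = (1/2)^(11/28) ≈ 0.761620.
Cmin,ss = (D/Vd)·f/(1−f), so D = Cmin,ss·Vd·(1−f)/f.
D = 5 × 190 × (1−f)/f ≈ 5 × 190 × 0.31299 ≈ 297.34 mg.

297 mg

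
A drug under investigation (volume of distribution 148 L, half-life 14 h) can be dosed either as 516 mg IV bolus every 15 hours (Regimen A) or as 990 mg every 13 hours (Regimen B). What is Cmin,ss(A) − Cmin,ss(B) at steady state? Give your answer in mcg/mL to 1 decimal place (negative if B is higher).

Regimen A: f = (1/2)^(15/14) ≈ 0.4758; Cmin,ss = (516/148)·f/(1−f) ≈ 3.165 mcg/mL.
Regimen B: f = (1/2)^(13/14) ≈ 0.5254; Cmin,ss = (990/148)·f/(1−f) ≈ 7.405 mcg/mL.
Difference ≈ 3.165 − 7.405 ≈ -4.240 mcg/mL.

-4.2 mcg/mL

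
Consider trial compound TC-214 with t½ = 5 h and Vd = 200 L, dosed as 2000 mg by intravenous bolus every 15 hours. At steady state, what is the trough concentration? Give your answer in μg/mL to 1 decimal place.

The dosing interval is 3 half-lives, so f = 2^(−3) = 0.125.
Accumulation ratio R = 1/(1 − f) = 1/0.875 = 8/7.
Single-dose peak C₀ = D/Vd = 2000/200 = 10 μg/mL.
Steady-state peak Cmax,ss = C₀·R = 10 × 8/7 ≈ 11.429 μg/mL.
Steady-state trough Cmin,ss = Cmax,ss·f ≈ 11.429 × 0.125 ≈ 1.429 μg/mL.

1.4 μg/mL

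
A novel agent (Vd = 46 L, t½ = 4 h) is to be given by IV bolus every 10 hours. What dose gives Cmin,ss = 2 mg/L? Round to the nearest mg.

428 mg

τ/t½ = 10/4 ≈ 2.5, so f = (1/2)^(10/4) ≈ 0.176777.
Cmin,ss = (D/Vd)·f/(1−f), so D = Cmin,ss·Vd·(1−f)/f.
D = 2 × 46 × (1−f)/f ≈ 2 × 46 × 4.65684 ≈ 428.43 mg.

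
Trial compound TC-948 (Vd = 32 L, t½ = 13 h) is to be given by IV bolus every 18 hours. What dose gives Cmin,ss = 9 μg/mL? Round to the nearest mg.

τ/t½ = 18/13 ≈ 1.3846, so f = (1/2)^(18/13) ≈ 0.382992.
Cmin,ss = (D/Vd)·f/(1−f), so D = Cmin,ss·Vd·(1−f)/f.
D = 9 × 32 × (1−f)/f ≈ 9 × 32 × 1.61102 ≈ 463.97 mg.

464 mg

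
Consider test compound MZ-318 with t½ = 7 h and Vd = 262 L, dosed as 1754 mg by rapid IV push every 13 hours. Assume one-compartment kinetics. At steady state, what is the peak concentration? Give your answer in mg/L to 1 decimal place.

9.2 mg/L

k = ln2/t½ = ln2/7 ≈ 0.099021 h⁻¹; fraction remaining f = e^(−kτ) = e^(−0.099021×13) ≈ 0.2760.
At steady state, accumulation factor R = 1/(1 − e^(−kτ)) ≈ 1.3812.
Each bolus raises the concentration by D/Vd = 1754/262 ≈ 6.695 mg/L.
Steady-state peak Cmax,ss = C₀·R ≈ 6.695 × 1.3812 ≈ 9.247 mg/L.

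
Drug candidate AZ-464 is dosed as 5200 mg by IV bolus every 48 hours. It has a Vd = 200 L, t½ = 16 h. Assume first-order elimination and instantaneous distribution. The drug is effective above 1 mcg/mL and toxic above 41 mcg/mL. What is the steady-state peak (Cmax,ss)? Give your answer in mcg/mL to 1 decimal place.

τ = 48 h = 3 half-lives, so f = (1/2)^3 = 0.125.
Accumulation ratio R = 1/(1 − f) = 1/0.875 = 8/7.
Single-dose peak C₀ = D/Vd = 5200/200 = 26 mcg/mL.
Steady-state peak Cmax,ss = C₀·R = 26 × 8/7 ≈ 29.714 mcg/mL.
Peak 29.7 mcg/mL vs MTC 41 mcg/mL: below toxic threshold.

29.7 mcg/mL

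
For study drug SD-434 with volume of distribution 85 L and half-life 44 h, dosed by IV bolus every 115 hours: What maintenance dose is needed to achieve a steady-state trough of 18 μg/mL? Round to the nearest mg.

7834 mg

τ/t½ = 115/44 ≈ 2.6136, so f = (1/2)^(115/44) ≈ 0.163387.
Cmin,ss = (D/Vd)·f/(1−f), so D = Cmin,ss·Vd·(1−f)/f.
D = 18 × 85 × (1−f)/f ≈ 18 × 85 × 5.12044 ≈ 7834.27 mg.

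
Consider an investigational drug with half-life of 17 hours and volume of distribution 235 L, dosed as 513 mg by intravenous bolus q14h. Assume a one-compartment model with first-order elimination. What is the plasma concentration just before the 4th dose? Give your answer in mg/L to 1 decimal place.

f = (1/2)^(τ/t½) = (1/2)^(14/17) ≈ 0.5651.
C₀ = D/Vd = 513/235 ≈ 2.183 mg/L.
Before the 4th dose, 3 doses have been given. Superposition: Cmin = C₀·(f + f² + … + f^3).
≈ 2.183 × (0.5651 + 0.3193 + 0.1805) ≈ 2.183 × 1.0649 ≈ 2.325 mg/L.

2.3 mg/L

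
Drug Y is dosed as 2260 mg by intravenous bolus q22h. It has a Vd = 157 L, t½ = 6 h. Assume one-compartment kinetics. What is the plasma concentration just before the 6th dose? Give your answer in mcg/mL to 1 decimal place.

f = (1/2)^(τ/t½) = (1/2)^(22/6) ≈ 0.0787.
C₀ = D/Vd = 2260/157 ≈ 14.395 mcg/mL.
Before the 6th dose, 5 doses have been given. Superposition: Cmin = C₀·(f + f² + … + f^5).
≈ 14.395 × (0.0787 + 0.0062 + 0.0005 + 0.0000 + 0.0000) ≈ 14.395 × 0.0854 ≈ 1.229 mcg/mL.

1.2 mcg/mL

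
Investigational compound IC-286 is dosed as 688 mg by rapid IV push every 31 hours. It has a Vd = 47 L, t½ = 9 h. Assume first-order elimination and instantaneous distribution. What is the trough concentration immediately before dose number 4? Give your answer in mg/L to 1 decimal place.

1.5 mg/L

f = (1/2)^(τ/t½) = (1/2)^(31/9) ≈ 0.0919.
C₀ = D/Vd = 688/47 ≈ 14.638 mg/L.
Before the 4th dose, 3 doses have been given. Superposition: Cmin = C₀·(f + f² + … + f^3).
≈ 14.638 × (0.0919 + 0.0084 + 0.0008) ≈ 14.638 × 0.1011 ≈ 1.480 mg/L.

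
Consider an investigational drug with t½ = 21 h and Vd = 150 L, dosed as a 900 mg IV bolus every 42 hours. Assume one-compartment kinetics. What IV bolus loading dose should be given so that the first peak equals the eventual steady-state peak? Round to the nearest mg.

f = (1/2)^(42/21) ≈ 0.250000; accumulation ratio R = 1/(1−f) ≈ 1.33333.
Loading dose to hit Cmax,ss on first dose: D_load = D_maint·R ≈ 900 × 1.33333 ≈ 1200.00 mg.

1200 mg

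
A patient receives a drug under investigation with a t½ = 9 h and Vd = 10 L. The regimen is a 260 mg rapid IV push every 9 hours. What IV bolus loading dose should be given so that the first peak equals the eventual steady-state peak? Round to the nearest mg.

f = (1/2)^(9/9) ≈ 0.500000; accumulation ratio R = 1/(1−f) ≈ 2.00000.
Loading dose to hit Cmax,ss on first dose: D_load = D_maint·R ≈ 260 × 2.00000 ≈ 520.00 mg.

520 mg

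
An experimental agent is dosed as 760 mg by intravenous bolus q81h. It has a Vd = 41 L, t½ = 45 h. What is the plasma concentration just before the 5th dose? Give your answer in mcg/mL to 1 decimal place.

7.4 mcg/mL

f = (1/2)^(τ/t½) = (1/2)^(81/45) ≈ 0.2872.
C₀ = D/Vd = 760/41 ≈ 18.537 mcg/mL.
Before the 5th dose, 4 doses have been given. Superposition: Cmin = C₀·(f + f² + … + f^4).
≈ 18.537 × (0.2872 + 0.0825 + 0.0237 + 0.0068) ≈ 18.537 × 0.4002 ≈ 7.419 mcg/mL.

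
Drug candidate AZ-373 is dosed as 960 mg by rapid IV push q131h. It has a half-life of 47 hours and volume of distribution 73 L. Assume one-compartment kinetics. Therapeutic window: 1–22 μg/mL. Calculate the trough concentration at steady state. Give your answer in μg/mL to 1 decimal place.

τ/t½ = 131/47 ≈ 2.7872, so fraction remaining f = (1/2)^(131/47) ≈ 0.1449.
At steady state, accumulation factor R = 1/(1 − e^(−kτ)) ≈ 1.1695.
Each bolus raises the concentration by D/Vd = 960/73 ≈ 13.151 μg/mL.
Cmax,ss = C₀/(1 − f) ≈ 13.151/0.8551 ≈ 15.379 μg/mL.
Steady-state trough Cmin,ss = Cmax,ss·f ≈ 15.379 × 0.1449 ≈ 2.228 μg/mL.
Trough 2.2 μg/mL vs MEC 1 μg/mL: adequate.

2.2 μg/mL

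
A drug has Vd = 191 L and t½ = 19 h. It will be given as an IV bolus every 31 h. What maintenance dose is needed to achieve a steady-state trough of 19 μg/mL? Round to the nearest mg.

τ/t½ = 31/19 ≈ 1.6316, so f = (1/2)^(31/19) ≈ 0.322735.
Cmin,ss = (D/Vd)·f/(1−f), so D = Cmin,ss·Vd·(1−f)/f.
D = 19 × 191 × (1−f)/f ≈ 19 × 191 × 2.09852 ≈ 7615.53 mg.

7616 mg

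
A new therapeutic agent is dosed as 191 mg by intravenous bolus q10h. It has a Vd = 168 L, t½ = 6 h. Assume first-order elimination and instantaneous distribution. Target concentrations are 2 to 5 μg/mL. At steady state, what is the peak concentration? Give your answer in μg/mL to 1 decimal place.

1.7 μg/mL

k = ln2/t½ = ln2/6 ≈ 0.115525 h⁻¹; fraction remaining f = e^(−kτ) = e^(−0.115525×10) ≈ 0.3150.
At steady state, accumulation factor R = 1/(1 − e^(−kτ)) ≈ 1.4599.
Each bolus raises the concentration by D/Vd = 191/168 ≈ 1.137 μg/mL.
Steady-state peak Cmax,ss = C₀·R ≈ 1.137 × 1.4599 ≈ 1.660 μg/mL.
Peak 1.7 μg/mL vs MTC 5 μg/mL: below toxic threshold.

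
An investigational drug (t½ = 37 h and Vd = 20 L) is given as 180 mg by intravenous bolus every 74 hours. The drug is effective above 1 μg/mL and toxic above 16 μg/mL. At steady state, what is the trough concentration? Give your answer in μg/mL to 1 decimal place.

The dosing interval is 2 half-lives, so f = 2^(−2) = 0.25.
At steady state, R = 1/(1 − 0.25) = 4/3.
Single-dose peak C₀ = D/Vd = 180/20 = 9 μg/mL.
Steady-state peak Cmax,ss = C₀·R = 9 × 4/3 ≈ 12.000 μg/mL.
Steady-state trough Cmin,ss = Cmax,ss·f ≈ 12.000 × 0.25 ≈ 3.000 μg/mL.
Trough 3.0 μg/mL vs MEC 1 μg/mL: adequate.

3.0 μg/mL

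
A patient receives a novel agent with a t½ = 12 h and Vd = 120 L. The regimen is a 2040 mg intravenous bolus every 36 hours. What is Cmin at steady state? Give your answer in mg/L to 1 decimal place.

The dosing interval is 3 half-lives, so f = 2^(−3) = 0.125.
At steady state, R = 1/(1 − 0.125) = 8/7.
Single-dose peak C₀ = D/Vd = 2040/120 = 17 mg/L.
Steady-state peak Cmax,ss = C₀·R = 17 × 8/7 ≈ 19.429 mg/L.
Steady-state trough Cmin,ss = Cmax,ss·f ≈ 19.429 × 0.125 ≈ 2.429 mg/L.

2.4 mg/L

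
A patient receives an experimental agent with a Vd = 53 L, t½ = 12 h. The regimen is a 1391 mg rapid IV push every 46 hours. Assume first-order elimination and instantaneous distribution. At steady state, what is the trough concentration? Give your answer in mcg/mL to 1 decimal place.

2.0 mcg/mL

k = ln2/t½ = ln2/12 ≈ 0.057762 h⁻¹; fraction remaining f = e^(−kτ) = e^(−0.057762×46) ≈ 0.0702.
Single-dose peak C₀ = D/Vd = 1391/53 ≈ 26.245 mcg/mL.
Steady-state trough Cmin,ss = C₀·f/(1−f) ≈ 26.245 × 0.0702/0.9298 ≈ 1.982 mcg/mL.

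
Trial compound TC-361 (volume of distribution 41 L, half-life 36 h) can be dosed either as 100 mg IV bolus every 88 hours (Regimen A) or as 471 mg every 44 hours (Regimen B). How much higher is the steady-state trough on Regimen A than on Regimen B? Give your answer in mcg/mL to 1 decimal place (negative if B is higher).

Regimen A: f = (1/2)^(88/36) ≈ 0.1837; Cmin,ss = (100/41)·f/(1−f) ≈ 0.549 mcg/mL.
Regimen B: f = (1/2)^(44/36) ≈ 0.4286; Cmin,ss = (471/41)·f/(1−f) ≈ 8.617 mcg/mL.
Difference ≈ 0.549 − 8.617 ≈ -8.068 mcg/mL.

-8.1 mcg/mL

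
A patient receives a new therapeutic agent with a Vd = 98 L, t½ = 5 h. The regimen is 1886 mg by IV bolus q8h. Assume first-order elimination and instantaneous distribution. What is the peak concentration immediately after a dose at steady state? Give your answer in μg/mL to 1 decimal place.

28.7 μg/mL

τ/t½ = 8/5 ≈ 1.6, so fraction remaining f = (1/2)^(8/5) ≈ 0.3299.
Accumulation ratio R = 1/(1 − f) ≈ 1/0.6701 ≈ 1.4923.
Single-dose peak C₀ = D/Vd = 1886/98 ≈ 19.245 μg/mL.
Steady-state peak Cmax,ss = C₀·R ≈ 19.245 × 1.4923 ≈ 28.719 μg/mL.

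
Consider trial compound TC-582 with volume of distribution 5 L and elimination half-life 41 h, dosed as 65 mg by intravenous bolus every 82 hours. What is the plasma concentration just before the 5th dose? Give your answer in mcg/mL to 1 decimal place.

f = (1/2)^(τ/t½) = (1/2)^(82/41) ≈ 0.2500.
C₀ = D/Vd = 65/5 ≈ 13.000 mcg/mL.
Before the 5th dose, 4 doses have been given. Superposition: Cmin = C₀·(f + f² + … + f^4).
≈ 13.000 × (0.2500 + 0.0625 + 0.0156 + 0.0039) ≈ 13.000 × 0.3320 ≈ 4.316 mcg/mL.

4.3 mcg/mL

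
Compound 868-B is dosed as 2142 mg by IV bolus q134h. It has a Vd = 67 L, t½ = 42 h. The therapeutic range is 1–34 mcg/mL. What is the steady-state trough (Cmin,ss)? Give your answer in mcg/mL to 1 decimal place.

k = ln2/t½ = ln2/42 ≈ 0.016504 h⁻¹; fraction remaining f = e^(−kτ) = e^(−0.016504×134) ≈ 0.1095.
Accumulation ratio R = 1/(1 − f) ≈ 1/0.8905 ≈ 1.1230.
Single-dose peak C₀ = D/Vd = 2142/67 ≈ 31.970 mcg/mL.
Steady-state peak Cmax,ss = C₀·R ≈ 31.970 × 1.1230 ≈ 35.902 mcg/mL.
One interval later, Cmin,ss = Cmax,ss·e^(−kτ) ≈ 35.902 × 0.1095 ≈ 3.931 mcg/mL.
Trough 3.9 mcg/mL vs MEC 1 mcg/mL: adequate.

3.9 mcg/mL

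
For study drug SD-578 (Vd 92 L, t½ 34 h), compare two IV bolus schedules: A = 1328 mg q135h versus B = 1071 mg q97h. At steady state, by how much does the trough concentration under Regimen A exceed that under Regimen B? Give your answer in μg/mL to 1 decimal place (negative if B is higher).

Regimen A: f = (1/2)^(135/34) ≈ 0.0638; Cmin,ss = (1328/92)·f/(1−f) ≈ 0.984 μg/mL.
Regimen B: f = (1/2)^(97/34) ≈ 0.1384; Cmin,ss = (1071/92)·f/(1−f) ≈ 1.870 μg/mL.
Difference ≈ 0.984 − 1.870 ≈ -0.886 μg/mL.

-0.9 μg/mL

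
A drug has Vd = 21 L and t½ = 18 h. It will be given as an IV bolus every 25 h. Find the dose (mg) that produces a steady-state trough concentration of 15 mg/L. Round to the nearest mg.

510 mg

τ/t½ = 25/18 ≈ 1.3889, so f = (1/2)^(25/18) ≈ 0.381859.
Cmin,ss = (D/Vd)·f/(1−f), so D = Cmin,ss·Vd·(1−f)/f.
D = 15 × 21 × (1−f)/f ≈ 15 × 21 × 1.61877 ≈ 509.91 mg.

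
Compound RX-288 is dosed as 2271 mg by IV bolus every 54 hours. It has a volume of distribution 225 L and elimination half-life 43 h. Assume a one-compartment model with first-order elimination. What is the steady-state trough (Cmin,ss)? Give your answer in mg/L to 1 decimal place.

k = ln2/t½ = ln2/43 ≈ 0.016120 h⁻¹; fraction remaining f = e^(−kτ) = e^(−0.016120×54) ≈ 0.4188.
Single-dose peak C₀ = D/Vd = 2271/225 ≈ 10.093 mg/L.
Steady-state trough Cmin,ss = C₀·f/(1−f) ≈ 10.093 × 0.4188/0.5812 ≈ 7.273 mg/L.

7.3 mg/L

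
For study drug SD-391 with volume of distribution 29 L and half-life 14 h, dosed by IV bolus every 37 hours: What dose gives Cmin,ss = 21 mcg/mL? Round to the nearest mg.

τ/t½ = 37/14 ≈ 2.6429, so f = (1/2)^(37/14) ≈ 0.160111.
Cmin,ss = (D/Vd)·f/(1−f), so D = Cmin,ss·Vd·(1−f)/f.
D = 21 × 29 × (1−f)/f ≈ 21 × 29 × 5.24567 ≈ 3194.61 mg.

3195 mg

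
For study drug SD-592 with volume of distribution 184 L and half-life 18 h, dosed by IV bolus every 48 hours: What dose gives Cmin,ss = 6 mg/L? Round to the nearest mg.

τ/t½ = 48/18 ≈ 2.6667, so f = (1/2)^(48/18) ≈ 0.157490.
Cmin,ss = (D/Vd)·f/(1−f), so D = Cmin,ss·Vd·(1−f)/f.
D = 6 × 184 × (1−f)/f ≈ 6 × 184 × 5.34961 ≈ 5905.97 mg.

5906 mg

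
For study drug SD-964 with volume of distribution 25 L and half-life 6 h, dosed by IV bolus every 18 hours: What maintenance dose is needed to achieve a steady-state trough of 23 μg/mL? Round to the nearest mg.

4025 mg

τ/t½ = 18/6 ≈ 3, so f = (1/2)^(18/6) ≈ 0.125000.
Cmin,ss = (D/Vd)·f/(1−f), so D = Cmin,ss·Vd·(1−f)/f.
D = 23 × 25 × (1−f)/f ≈ 23 × 25 × 7.00000 ≈ 4025.00 mg.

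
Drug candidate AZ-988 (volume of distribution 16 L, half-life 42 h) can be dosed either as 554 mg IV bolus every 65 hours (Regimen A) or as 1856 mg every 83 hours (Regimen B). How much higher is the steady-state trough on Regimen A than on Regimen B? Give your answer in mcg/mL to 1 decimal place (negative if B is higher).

-21.5 mcg/mL

Regimen A: f = (1/2)^(65/42) ≈ 0.3421; Cmin,ss = (554/16)·f/(1−f) ≈ 18.005 mcg/mL.
Regimen B: f = (1/2)^(83/42) ≈ 0.2542; Cmin,ss = (1856/16)·f/(1−f) ≈ 39.538 mcg/mL.
Difference ≈ 18.005 − 39.538 ≈ -21.533 mcg/mL.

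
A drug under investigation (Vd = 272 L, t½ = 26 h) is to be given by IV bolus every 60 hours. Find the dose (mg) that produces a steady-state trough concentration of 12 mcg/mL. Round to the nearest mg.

12896 mg

τ/t½ = 60/26 ≈ 2.3077, so f = (1/2)^(60/26) ≈ 0.201983.
Cmin,ss = (D/Vd)·f/(1−f), so D = Cmin,ss·Vd·(1−f)/f.
D = 12 × 272 × (1−f)/f ≈ 12 × 272 × 3.95091 ≈ 12895.77 mg.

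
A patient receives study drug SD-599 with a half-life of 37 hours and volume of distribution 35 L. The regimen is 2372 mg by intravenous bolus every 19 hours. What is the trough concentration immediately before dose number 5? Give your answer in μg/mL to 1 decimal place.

120.3 μg/mL

f = (1/2)^(τ/t½) = (1/2)^(19/37) ≈ 0.7005.
C₀ = D/Vd = 2372/35 ≈ 67.771 μg/mL.
Before the 5th dose, 4 doses have been given. Superposition: Cmin = C₀·(f + f² + … + f^4).
≈ 67.771 × (0.7005 + 0.4907 + 0.3437 + 0.2408) ≈ 67.771 × 1.7757 ≈ 120.341 μg/mL.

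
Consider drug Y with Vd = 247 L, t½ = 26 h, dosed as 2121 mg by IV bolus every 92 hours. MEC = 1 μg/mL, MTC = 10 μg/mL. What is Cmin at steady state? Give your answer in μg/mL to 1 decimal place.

k = ln2/t½ = ln2/26 ≈ 0.026660 h⁻¹; fraction remaining f = e^(−kτ) = e^(−0.026660×92) ≈ 0.0861.
Each bolus raises the concentration by D/Vd = 2121/247 ≈ 8.587 μg/mL.
Steady-state trough Cmin,ss = C₀·f/(1−f) ≈ 8.587 × 0.0861/0.9139 ≈ 0.809 μg/mL.
Trough 0.8 μg/mL vs MEC 1 μg/mL: subtherapeutic.

0.8 μg/mL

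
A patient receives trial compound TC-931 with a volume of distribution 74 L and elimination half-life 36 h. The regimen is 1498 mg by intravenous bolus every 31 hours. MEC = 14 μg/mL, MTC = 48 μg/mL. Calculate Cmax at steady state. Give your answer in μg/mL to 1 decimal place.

45.0 μg/mL

Over one 31-h interval, 31/36 ≈ 0.86111 half-lives elapse, leaving f ≈ 0.5505 of each dose.
At steady state, accumulation factor R = 1/(1 − e^(−kτ)) ≈ 2.2247.
Each bolus raises the concentration by D/Vd = 1498/74 ≈ 20.243 μg/mL.
Steady-state peak Cmax,ss = C₀·R ≈ 20.243 × 2.2247 ≈ 45.035 μg/mL.
Peak 45.0 μg/mL vs MTC 48 μg/mL: below toxic threshold.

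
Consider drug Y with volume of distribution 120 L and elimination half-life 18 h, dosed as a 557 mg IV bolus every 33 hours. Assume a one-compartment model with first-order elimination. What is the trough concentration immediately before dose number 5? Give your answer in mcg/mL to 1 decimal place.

f = (1/2)^(τ/t½) = (1/2)^(33/18) ≈ 0.2806.
C₀ = D/Vd = 557/120 ≈ 4.642 mcg/mL.
Before the 5th dose, 4 doses have been given. Superposition: Cmin = C₀·(f + f² + … + f^4).
≈ 4.642 × (0.2806 + 0.0787 + 0.0221 + 0.0062) ≈ 4.642 × 0.3876 ≈ 1.799 mcg/mL.

1.8 mcg/mL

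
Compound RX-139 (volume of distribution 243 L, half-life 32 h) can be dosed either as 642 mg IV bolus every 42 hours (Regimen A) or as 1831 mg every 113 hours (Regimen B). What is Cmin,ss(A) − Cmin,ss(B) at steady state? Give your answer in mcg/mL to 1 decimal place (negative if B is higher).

Regimen A: f = (1/2)^(42/32) ≈ 0.4026; Cmin,ss = (642/243)·f/(1−f) ≈ 1.780 mcg/mL.
Regimen B: f = (1/2)^(113/32) ≈ 0.0865; Cmin,ss = (1831/243)·f/(1−f) ≈ 0.713 mcg/mL.
Difference ≈ 1.780 − 0.713 ≈ 1.067 mcg/mL.

1.1 mcg/mL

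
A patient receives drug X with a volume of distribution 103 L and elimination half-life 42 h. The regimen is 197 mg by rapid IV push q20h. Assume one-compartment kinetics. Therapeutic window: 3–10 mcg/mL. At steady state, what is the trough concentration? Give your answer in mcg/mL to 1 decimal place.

4.9 mcg/mL

k = ln2/t½ = ln2/42 ≈ 0.016504 h⁻¹; fraction remaining f = e^(−kτ) = e^(−0.016504×20) ≈ 0.7189.
Accumulation ratio R = 1/(1 − f) ≈ 1/0.2811 ≈ 3.5575.
Each bolus raises the concentration by D/Vd = 197/103 ≈ 1.913 mcg/mL.
Cmax,ss = C₀/(1 − f) ≈ 1.913/0.2811 ≈ 6.805 mcg/mL.
One interval later, Cmin,ss = Cmax,ss·e^(−kτ) ≈ 6.805 × 0.7189 ≈ 4.892 mcg/mL.
Trough 4.9 mcg/mL vs MEC 3 mcg/mL: adequate.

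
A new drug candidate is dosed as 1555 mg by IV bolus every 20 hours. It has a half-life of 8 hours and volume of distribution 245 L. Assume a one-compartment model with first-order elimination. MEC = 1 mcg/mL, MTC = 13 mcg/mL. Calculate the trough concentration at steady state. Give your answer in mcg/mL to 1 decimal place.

τ/t½ = 20/8 ≈ 2.5, so fraction remaining f = (1/2)^(20/8) ≈ 0.1768.
Accumulation ratio R = 1/(1 − f) ≈ 1/0.8232 ≈ 1.2148.
Single-dose peak C₀ = D/Vd = 1555/245 ≈ 6.347 mcg/mL.
Steady-state peak Cmax,ss = C₀·R ≈ 6.347 × 1.2148 ≈ 7.710 mcg/mL.
One interval later, Cmin,ss = Cmax,ss·e^(−kτ) ≈ 7.710 × 0.1768 ≈ 1.363 mcg/mL.
Trough 1.4 mcg/mL vs MEC 1 mcg/mL: adequate.

1.4 mcg/mL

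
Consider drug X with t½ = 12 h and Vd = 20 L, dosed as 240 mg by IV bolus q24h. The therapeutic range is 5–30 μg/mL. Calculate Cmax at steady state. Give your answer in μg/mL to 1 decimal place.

The dosing interval is 2 half-lives, so f = 2^(−2) = 0.25.
At steady state, R = 1/(1 − 0.25) = 4/3.
Single-dose peak C₀ = D/Vd = 240/20 = 12 μg/mL.
Steady-state peak Cmax,ss = C₀·R = 12 × 4/3 ≈ 16.000 μg/mL.
Peak 16.0 μg/mL vs MTC 30 μg/mL: below toxic threshold.

16.0 μg/mL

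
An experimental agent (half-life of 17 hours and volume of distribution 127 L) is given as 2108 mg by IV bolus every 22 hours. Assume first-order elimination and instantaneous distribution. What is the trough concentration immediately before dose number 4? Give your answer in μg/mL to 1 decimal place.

f = (1/2)^(τ/t½) = (1/2)^(22/17) ≈ 0.4078.
C₀ = D/Vd = 2108/127 ≈ 16.598 μg/mL.
Before the 4th dose, 3 doses have been given. Superposition: Cmin = C₀·(f + f² + … + f^3).
≈ 16.598 × (0.4078 + 0.1663 + 0.0678) ≈ 16.598 × 0.6419 ≈ 10.654 μg/mL.

10.7 μg/mL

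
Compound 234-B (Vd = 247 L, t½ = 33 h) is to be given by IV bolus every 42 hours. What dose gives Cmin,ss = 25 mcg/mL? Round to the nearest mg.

τ/t½ = 42/33 ≈ 1.2727, so f = (1/2)^(42/33) ≈ 0.413877.
Cmin,ss = (D/Vd)·f/(1−f), so D = Cmin,ss·Vd·(1−f)/f.
D = 25 × 247 × (1−f)/f ≈ 25 × 247 × 1.41618 ≈ 8744.91 mg.

8745 mg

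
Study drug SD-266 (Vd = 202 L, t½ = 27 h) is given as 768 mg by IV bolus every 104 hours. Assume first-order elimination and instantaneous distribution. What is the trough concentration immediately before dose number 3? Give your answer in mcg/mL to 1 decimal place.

f = (1/2)^(τ/t½) = (1/2)^(104/27) ≈ 0.0693.
C₀ = D/Vd = 768/202 ≈ 3.802 mcg/mL.
Before the 3rd dose, 2 doses have been given. Superposition: Cmin = C₀·(f + f²).
≈ 3.802 × (0.0693 + 0.0048) ≈ 3.802 × 0.0741 ≈ 0.282 mcg/mL.

0.3 mcg/mL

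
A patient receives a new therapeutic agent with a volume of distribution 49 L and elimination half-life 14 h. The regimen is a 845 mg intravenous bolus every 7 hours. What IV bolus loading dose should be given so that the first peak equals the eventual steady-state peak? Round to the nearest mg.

f = (1/2)^(7/14) ≈ 0.707107; accumulation ratio R = 1/(1−f) ≈ 3.41422.
Loading dose to hit Cmax,ss on first dose: D_load = D_maint·R ≈ 845 × 3.41422 ≈ 2885.02 mg.

2885 mg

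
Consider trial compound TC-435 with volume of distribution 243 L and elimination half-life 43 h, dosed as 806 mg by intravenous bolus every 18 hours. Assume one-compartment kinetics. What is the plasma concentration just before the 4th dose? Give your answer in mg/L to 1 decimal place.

f = (1/2)^(τ/t½) = (1/2)^(18/43) ≈ 0.7481.
C₀ = D/Vd = 806/243 ≈ 3.317 mg/L.
Before the 4th dose, 3 doses have been given. Superposition: Cmin = C₀·(f + f² + … + f^3).
≈ 3.317 × (0.7481 + 0.5597 + 0.4187) ≈ 3.317 × 1.7265 ≈ 5.727 mg/L.

5.7 mg/L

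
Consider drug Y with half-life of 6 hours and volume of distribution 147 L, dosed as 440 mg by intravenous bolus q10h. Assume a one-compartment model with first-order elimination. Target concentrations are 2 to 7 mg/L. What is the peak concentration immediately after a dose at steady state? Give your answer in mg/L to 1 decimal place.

Over one 10-h interval, 10/6 ≈ 1.6667 half-lives elapse, leaving f ≈ 0.3150 of each dose.
At steady state, accumulation factor R = 1/(1 − e^(−kτ)) ≈ 1.4599.
Single-dose peak C₀ = D/Vd = 440/147 ≈ 2.993 mg/L.
Steady-state peak Cmax,ss = C₀·R ≈ 2.993 × 1.4599 ≈ 4.369 mg/L.
Peak 4.4 mg/L vs MTC 7 mg/L: below toxic threshold.

4.4 mg/L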